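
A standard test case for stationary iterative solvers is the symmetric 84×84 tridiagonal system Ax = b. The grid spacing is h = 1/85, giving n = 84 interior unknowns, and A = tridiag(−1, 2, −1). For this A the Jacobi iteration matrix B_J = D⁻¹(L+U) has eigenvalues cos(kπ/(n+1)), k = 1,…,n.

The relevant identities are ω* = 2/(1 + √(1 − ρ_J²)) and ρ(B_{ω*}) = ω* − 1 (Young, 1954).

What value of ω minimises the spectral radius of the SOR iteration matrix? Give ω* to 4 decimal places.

spectrum of D⁻¹(L+U) = {cos(kπ/85) : 1≤k≤84}; ρ_J = cos(π/85) = 0.9993.
√(1−ρ_J²) = |sin(π/85)| = 0.03695
ω* = 2/(1 + 0.03695) = 2/1.03695 = 1.9287.
[ρ_SOR] ω* − 1 = 0.9287.

ω* = 1.9287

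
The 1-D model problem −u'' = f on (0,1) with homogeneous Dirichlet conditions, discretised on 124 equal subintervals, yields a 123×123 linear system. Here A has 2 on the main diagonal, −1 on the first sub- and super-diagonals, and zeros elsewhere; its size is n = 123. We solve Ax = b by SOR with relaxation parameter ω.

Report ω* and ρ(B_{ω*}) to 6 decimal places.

With n=123, ρ(Jacobi) = cos(π/124) = 0.999679.
√(1−ρ_J²) simplifies to sin(π/124) = 0.0253327.
ω* = 2/(1 + 0.0253327) = 2/1.0253327 = 1.950586.
[ρ_SOR] ω* − 1 = 0.950586.

ω* = 1.950586, ρ_SOR = 0.950586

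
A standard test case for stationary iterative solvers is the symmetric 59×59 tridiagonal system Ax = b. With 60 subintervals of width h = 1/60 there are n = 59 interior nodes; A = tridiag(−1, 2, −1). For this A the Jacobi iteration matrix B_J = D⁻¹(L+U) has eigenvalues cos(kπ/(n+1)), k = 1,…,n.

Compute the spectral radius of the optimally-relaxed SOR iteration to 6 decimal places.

ρ_SOR = 0.900534

[ρ_J] n=59: ρ(B_J) = cos(π/(n+1)) = cos(π/60) = 0.998630.
root = sin(π/60) = 0.0523360  (since 1−cos² = sin²).
ω* = 2 / (1 + 0.0523360) = 2 / 1.0523360 ≈ 1.900534.
Hence ρ(B_{ω*}) = 1.900534 − 1 = 0.900534.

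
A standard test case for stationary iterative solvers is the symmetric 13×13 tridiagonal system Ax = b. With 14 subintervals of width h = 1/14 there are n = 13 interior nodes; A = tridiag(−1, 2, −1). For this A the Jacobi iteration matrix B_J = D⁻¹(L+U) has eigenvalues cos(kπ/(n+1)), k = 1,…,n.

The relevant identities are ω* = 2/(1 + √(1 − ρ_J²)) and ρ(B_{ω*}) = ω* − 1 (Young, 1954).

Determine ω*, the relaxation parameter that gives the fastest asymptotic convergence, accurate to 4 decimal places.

spectrum of D⁻¹(L+U) = {cos(kπ/14) : 1≤k≤13}; ρ_J = cos(π/14) = 0.9749.
1 − cos²(π/14) = sin²(π/14) ⇒ √(1−ρ_J²) = sin(π/14) = 0.22252.
ω* = 2/(1 + 0.22252) = 2/1.22252 = 1.6360.
ρ_SOR = ω* − 1 = 1.6360 − 1 = 0.6360.

ω* = 1.6360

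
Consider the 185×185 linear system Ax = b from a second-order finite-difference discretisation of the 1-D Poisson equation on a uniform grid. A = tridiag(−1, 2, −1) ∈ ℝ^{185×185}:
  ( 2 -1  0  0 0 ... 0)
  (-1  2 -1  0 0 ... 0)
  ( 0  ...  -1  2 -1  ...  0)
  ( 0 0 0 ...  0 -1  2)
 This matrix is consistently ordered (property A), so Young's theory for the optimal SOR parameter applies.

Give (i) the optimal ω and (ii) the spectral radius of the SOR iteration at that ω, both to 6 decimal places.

[ρ_J] n=185: ρ(B_J) = cos(π/(n+1)) = cos(π/186) = 0.999857.
root = sin(π/186) = 0.0168895  (since 1−cos² = sin²).
ω* = 2/(1 + 0.0168895) = 2/1.0168895 = 1.966782.
Hence ρ(B_{ω*}) = 1.966782 − 1 = 0.966782.

ω* = 1.966782, ρ_SOR = 0.966782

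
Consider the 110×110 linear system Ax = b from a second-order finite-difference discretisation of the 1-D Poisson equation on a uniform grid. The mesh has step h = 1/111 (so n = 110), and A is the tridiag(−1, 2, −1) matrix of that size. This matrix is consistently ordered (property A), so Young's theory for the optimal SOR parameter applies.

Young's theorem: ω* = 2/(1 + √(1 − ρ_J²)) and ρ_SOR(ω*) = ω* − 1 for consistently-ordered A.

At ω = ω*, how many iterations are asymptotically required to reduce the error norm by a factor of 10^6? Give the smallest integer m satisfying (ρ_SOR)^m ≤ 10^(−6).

½·tridiag(1,0,1) at n=110: λ_k = cos(kπ/111); max |λ| at k=1 ⇒ ρ_J = cos(π/111) ≈ 0.9995995.
1 − cos²(π/111) = sin²(π/111) ⇒ √(1−ρ_J²) = sin(π/111) = 0.0282989.
ω* = 2/(1+0.0282989) = 1.9449598
ρ_SOR = ω* − 1 = 1.9449598 − 1 = 0.9449598.
ρ_SOR^m ≤ 10^(−6) ⇔ m ≥ 6·ln10/(−ln 0.9449598) = 13.8155/0.0566129 = 244.034; m = ⌈244.034⌉ = 245.

m = 245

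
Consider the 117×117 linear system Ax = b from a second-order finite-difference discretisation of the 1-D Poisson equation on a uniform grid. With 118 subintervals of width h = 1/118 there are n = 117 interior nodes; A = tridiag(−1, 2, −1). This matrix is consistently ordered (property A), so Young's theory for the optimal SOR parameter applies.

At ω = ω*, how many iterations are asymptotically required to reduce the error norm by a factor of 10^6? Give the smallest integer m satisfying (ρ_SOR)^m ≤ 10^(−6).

ρ_J = max_k |cos(kπ/118)| = cos(π/118) = 0.9996456
√(1−ρ_J²) = |sin(π/118)| = 0.0266205
Young: ω* = 2/(1+√(1−ρ_J²)) = 2/(1+0.0266205) = 2/1.0266205 = 1.9481396.
ρ_SOR = ω* − 1 = 1.9481396 − 1 = 0.9481396.
For 6 digits: m = 6·ln10 / (−ln 0.9481396) = 13.8155/0.0532535 = 259.429; round up → m = 260.

m = 260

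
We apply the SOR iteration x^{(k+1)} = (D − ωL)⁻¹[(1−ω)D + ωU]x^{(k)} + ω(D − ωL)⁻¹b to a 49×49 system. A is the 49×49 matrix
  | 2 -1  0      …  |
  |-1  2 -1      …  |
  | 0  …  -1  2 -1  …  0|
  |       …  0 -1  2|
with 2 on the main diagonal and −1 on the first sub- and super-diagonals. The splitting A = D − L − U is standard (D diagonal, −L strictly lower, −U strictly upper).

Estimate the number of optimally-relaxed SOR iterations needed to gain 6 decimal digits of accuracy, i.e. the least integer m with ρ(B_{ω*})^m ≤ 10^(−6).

m = 110

spectrum of D⁻¹(L+U) = {cos(kπ/50) : 1≤k≤49}; ρ_J = cos(π/50) = 0.9980267.
√(1 − cos²(π/50)) = sin(π/50) ≈ 0.0627905.
So ω* = 2/1.0627905 = 1.8818384 (Young).
ρ_SOR = ω* − 1 = 1.8818384 − 1 = 0.8818384.
6·ln10 = 13.8155; −ln(0.8818384) = 0.125746; m = ⌈13.8155/0.125746⌉ = ⌈109.868⌉ = 110.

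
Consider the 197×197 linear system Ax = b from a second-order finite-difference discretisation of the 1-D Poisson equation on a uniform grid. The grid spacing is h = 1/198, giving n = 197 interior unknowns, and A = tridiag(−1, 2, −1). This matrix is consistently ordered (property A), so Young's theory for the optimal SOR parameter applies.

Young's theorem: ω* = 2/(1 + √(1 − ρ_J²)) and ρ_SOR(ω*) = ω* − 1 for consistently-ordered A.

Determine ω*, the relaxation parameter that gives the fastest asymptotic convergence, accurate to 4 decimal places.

ω* = 1.9688

ρ_J = max_k |cos(kπ/198)| = cos(π/198) = 0.9999
√(1−ρ_J²) = |sin(π/198)| = 0.01587
So ω* = 2/1.01587 = 1.9688 (Young).
ρ_SOR = ω* − 1 = 1.9688 − 1 = 0.9688.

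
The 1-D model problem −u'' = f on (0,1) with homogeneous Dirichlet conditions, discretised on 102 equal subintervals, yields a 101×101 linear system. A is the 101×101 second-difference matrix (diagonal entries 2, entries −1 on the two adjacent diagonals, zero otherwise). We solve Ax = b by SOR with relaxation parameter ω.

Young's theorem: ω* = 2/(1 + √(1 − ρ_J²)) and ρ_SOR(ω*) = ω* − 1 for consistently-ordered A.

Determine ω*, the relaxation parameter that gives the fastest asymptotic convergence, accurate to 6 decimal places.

ω* = 1.940250

spectrum of D⁻¹(L+U) = {cos(kπ/102) : 1≤k≤101}; ρ_J = cos(π/102) = 0.999526.
√(1 − cos²(π/102)) = sin(π/102) ≈ 0.0307951.
ω* = 2 / (1 + 0.0307951) = 2 / 1.0307951 ≈ 1.940250.
ρ_SOR = ω* − 1 = 1.940250 − 1 = 0.940250.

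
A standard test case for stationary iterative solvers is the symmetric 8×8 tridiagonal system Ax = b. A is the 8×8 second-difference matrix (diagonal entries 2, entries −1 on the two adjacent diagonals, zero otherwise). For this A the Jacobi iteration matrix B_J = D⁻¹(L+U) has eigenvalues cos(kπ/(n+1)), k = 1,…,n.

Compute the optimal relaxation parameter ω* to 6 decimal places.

With n=8, ρ(Jacobi) = cos(π/9) = 0.939693.
√(1 − cos²(π/9)) = sin(π/9) ≈ 0.3420201.
ω* = 2/(1 + 0.3420201) = 2/1.3420201 = 1.490291.
Hence ρ(B_{ω*}) = 1.490291 − 1 = 0.490291.

ω* = 1.490291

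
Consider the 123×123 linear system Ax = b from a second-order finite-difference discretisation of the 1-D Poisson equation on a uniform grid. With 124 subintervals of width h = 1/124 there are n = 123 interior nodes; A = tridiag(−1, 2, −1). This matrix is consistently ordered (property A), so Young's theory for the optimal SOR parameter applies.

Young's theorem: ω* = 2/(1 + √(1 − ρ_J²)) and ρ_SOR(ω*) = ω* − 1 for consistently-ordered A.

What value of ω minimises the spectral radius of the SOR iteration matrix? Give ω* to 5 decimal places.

ω* = 1.95059

With n=123, ρ(Jacobi) = cos(π/124) = 0.99968.
root = sin(π/124) = 0.025333  (since 1−cos² = sin²).
ω* = 2/(1+0.025333) = 1.95059
ρ(B_{ω*}) = ω*−1 = 0.95059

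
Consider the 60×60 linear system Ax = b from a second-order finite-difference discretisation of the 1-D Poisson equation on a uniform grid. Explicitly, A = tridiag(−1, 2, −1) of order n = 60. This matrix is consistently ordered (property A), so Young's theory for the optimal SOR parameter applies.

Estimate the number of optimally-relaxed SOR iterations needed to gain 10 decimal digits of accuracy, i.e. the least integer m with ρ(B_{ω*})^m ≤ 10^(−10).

[ρ_J] n=60: ρ(B_J) = cos(π/(n+1)) = cos(π/61) = 0.9986741.
√(1−ρ_J²) simplifies to sin(π/61) = 0.0514788.
Then 2/(1+√(1−ρ_J²)) = 2/(1+0.0514788); ω* = 2/1.0514788 = 1.9020830.
ρ_SOR = ω* − 1 = 1.9020830 − 1 = 0.9020830.
Need (0.9020830)^m ≤ 10^(−10): m ≥ 10·ln10/|ln 0.9020830| = 23.0259/0.103049 = 223.446 ⇒ m = 224.

m = 224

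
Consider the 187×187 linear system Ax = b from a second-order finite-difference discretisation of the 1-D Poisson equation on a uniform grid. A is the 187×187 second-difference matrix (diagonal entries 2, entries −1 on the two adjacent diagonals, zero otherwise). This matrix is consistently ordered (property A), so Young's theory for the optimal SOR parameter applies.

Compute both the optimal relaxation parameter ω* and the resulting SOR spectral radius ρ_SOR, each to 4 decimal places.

ω* = 1.9671, ρ_SOR = 0.9671

With n=187, ρ(Jacobi) = cos(π/188) = 0.9999.
√(1−ρ_J²) simplifies to sin(π/188) = 0.01671.
So ω* = 2/1.01671 = 1.9671 (Young).
ρ(B_{ω*}) = ω*−1 = 0.9671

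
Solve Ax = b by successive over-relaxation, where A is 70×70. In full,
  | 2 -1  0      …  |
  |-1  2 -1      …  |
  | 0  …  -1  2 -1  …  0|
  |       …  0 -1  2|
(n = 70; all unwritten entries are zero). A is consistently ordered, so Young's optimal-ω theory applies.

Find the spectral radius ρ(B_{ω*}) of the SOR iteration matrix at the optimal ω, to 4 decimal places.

ρ_SOR = 0.9153

ρ_J = max_k |cos(kπ/71)| = cos(π/71) = 0.9990
√(1−ρ_J²) = |sin(π/71)| = 0.04423
ω* = 2/(1 + 0.04423) = 2/1.04423 = 1.9153.
ρ_SOR = ω* − 1 ≈ 0.9153.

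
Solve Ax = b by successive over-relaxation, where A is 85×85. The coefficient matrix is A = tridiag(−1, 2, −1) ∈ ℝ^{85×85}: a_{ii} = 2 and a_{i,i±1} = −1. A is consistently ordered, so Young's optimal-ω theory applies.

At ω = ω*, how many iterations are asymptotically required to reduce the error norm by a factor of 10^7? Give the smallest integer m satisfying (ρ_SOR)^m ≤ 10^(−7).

m = 221

spectrum of D⁻¹(L+U) = {cos(kπ/86) : 1≤k≤85}; ρ_J = cos(π/86) = 0.9993328.
1 − cos²(π/86) = sin²(π/86) ⇒ √(1−ρ_J²) = sin(π/86) = 0.0365220.
ω* = 2/(1 + 0.0365220) = 2/1.0365220 = 1.9295297.
and ρ(B_{ω*}) = 1.9295297 − 1 = 0.9295297.
ρ_SOR^m ≤ 10^(−7) ⇔ m ≥ 7·ln10/(−ln 0.9295297) = 16.1181/0.0730765 = 220.565; m = ⌈220.565⌉ = 221.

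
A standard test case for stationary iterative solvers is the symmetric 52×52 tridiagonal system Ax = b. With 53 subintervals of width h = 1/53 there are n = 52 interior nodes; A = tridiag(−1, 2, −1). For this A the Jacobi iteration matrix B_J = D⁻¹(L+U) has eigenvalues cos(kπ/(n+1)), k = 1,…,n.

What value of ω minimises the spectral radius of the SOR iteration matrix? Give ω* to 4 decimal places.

ω* = 1.8881

½·tridiag(1,0,1) at n=52: λ_k = cos(kπ/53); max |λ| at k=1 ⇒ ρ_J = cos(π/53) ≈ 0.9982.
1 − cos²(π/53) = sin²(π/53) ⇒ √(1−ρ_J²) = sin(π/53) = 0.05924.
ω* = 2 / (1 + 0.05924) = 2 / 1.05924 ≈ 1.8881.
ρ_SOR = ω* − 1 = 1.8881 − 1 = 0.8881.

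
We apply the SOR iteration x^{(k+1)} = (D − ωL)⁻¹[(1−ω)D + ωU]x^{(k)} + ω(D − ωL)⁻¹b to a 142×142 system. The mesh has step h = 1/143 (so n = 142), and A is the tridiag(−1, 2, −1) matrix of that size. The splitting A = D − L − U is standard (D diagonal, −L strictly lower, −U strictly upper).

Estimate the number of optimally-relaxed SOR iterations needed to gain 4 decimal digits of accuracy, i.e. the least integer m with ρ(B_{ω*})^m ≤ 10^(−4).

With n=142, ρ(Jacobi) = cos(π/143) = 0.9997587.
√(1 − cos²(π/143)) = sin(π/143) ≈ 0.0219674.
ω* = 2/(1+0.0219674) = 1.9570096
At ω = 1.9570096 every |λ(B_ω)| = ω−1, so ρ_SOR = 0.9570096.
For 4 digits: m = 4·ln10 / (−ln 0.9570096) = 9.21034/0.0439419 = 209.603; round up → m = 210.

m = 210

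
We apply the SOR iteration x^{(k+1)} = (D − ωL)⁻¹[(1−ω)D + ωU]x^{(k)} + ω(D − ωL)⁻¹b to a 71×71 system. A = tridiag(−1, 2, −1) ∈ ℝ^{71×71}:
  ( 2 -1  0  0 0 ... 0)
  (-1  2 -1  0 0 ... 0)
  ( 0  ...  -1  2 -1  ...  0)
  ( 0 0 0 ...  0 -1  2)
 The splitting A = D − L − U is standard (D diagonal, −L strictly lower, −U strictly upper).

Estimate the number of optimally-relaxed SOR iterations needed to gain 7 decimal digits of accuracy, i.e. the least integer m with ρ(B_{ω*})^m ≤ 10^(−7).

m = 185

With n=71, ρ(Jacobi) = cos(π/72) = 0.9990482.
√(1 − cos²(π/72)) = sin(π/72) ≈ 0.0436194.
Then 2/(1+√(1−ρ_J²)) = 2/(1+0.0436194); ω* = 2/1.0436194 = 1.9164075.
[ρ_SOR] ω* − 1 = 0.9164075.
m ≥ 7·ln10 / (−ln 0.9164075) = 184.641; smallest integer m = 185.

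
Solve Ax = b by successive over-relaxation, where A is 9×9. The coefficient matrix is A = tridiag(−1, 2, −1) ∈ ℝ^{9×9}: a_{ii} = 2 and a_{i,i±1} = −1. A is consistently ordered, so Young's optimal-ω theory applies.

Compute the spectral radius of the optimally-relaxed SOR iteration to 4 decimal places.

[ρ_J] n=9: ρ(B_J) = cos(π/(n+1)) = cos(π/10) = 0.9511.
√(1−ρ_J²) simplifies to sin(π/10) = 0.30902.
ω* = 2 / (1 + 0.30902) = 2 / 1.30902 ≈ 1.5279.
ρ(B_{ω*}) = ω*−1 = 0.5279

ρ_SOR = 0.5279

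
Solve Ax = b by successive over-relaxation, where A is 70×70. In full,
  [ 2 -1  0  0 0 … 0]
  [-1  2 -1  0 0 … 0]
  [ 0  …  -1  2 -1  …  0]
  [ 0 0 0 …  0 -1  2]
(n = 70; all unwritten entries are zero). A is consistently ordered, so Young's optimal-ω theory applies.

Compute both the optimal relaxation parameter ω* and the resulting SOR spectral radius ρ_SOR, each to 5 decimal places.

n=70: λ(B_J) = 1 − λ(A)/2 = cos(kπ/71); k=1 gives ρ_J = 0.99902.
1 − cos²(π/71) = sin²(π/71) ⇒ √(1−ρ_J²) = sin(π/71) = 0.044233.
Then 2/(1+√(1−ρ_J²)) = 2/(1+0.044233); ω* = 2/1.044233 = 1.91528.
Hence ρ(B_{ω*}) = 1.91528 − 1 = 0.91528.

ω* = 1.91528, ρ_SOR = 0.91528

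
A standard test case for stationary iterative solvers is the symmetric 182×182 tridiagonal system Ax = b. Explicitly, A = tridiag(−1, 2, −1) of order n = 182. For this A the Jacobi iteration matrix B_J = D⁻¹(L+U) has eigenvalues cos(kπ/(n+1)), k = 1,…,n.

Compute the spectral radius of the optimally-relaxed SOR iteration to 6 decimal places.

B_J for the 182×182 system has eigenvalues cos(kπ/183); ρ_J = cos(π/183) = 0.999853.
root = sin(π/183) = 0.0171663  (since 1−cos² = sin²).
[ω*] 2 ÷ (1 + 0.0171663) = 2 ÷ 1.0171663 = 1.966247.
Hence ρ(B_{ω*}) = 1.966247 − 1 = 0.966247.

ρ_SOR = 0.966247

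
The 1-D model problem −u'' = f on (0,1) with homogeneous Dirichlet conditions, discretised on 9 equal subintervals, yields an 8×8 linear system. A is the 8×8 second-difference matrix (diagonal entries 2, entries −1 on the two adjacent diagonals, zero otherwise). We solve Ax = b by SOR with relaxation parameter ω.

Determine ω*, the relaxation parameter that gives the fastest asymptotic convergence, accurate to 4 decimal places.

ω* = 1.4903

With n=8, ρ(Jacobi) = cos(π/9) = 0.9397.
1 − cos²(π/9) = sin²(π/9) ⇒ √(1−ρ_J²) = sin(π/9) = 0.34202.
ω* = 2/(1+0.34202) = 1.4903
ρ_SOR = ω* − 1 ≈ 0.4903.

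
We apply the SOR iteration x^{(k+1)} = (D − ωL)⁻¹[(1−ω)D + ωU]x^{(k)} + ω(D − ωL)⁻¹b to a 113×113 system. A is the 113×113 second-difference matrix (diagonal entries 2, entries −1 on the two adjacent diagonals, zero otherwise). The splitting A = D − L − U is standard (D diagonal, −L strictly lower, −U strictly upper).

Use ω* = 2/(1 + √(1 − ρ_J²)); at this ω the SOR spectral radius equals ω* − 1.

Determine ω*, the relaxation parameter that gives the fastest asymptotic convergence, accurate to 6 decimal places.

ω* = 1.946369

n=113: λ(B_J) = 1 − λ(A)/2 = cos(kπ/114); k=1 gives ρ_J = 0.999620.
1 − cos²(π/114) = sin²(π/114) ⇒ √(1−ρ_J²) = sin(π/114) = 0.0275543.
So ω* = 2/1.0275543 = 1.946369 (Young).
ρ_SOR = ω* − 1 = 1.946369 − 1 = 0.946369.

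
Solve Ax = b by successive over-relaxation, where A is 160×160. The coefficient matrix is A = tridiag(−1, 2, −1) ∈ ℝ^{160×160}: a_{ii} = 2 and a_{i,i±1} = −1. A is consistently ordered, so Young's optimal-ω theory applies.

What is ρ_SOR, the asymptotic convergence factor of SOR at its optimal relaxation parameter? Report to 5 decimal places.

With n=160, ρ(Jacobi) = cos(π/161) = 0.99981.
√(1 − cos²(π/161)) = sin(π/161) ≈ 0.019512.
Then 2/(1+√(1−ρ_J²)) = 2/(1+0.019512); ω* = 2/1.019512 = 1.96172.
Hence ρ(B_{ω*}) = 1.96172 − 1 = 0.96172.

ρ_SOR = 0.96172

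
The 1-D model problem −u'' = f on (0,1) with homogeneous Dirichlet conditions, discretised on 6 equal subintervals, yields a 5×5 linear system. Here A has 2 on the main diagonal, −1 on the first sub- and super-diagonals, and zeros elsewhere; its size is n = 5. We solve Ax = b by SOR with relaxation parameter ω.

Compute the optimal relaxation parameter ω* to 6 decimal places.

½·tridiag(1,0,1) at n=5: λ_k = cos(kπ/6); max |λ| at k=1 ⇒ ρ_J = cos(π/6) ≈ 0.866025.
√(1 − cos²(π/6)) = sin(π/6) ≈ 0.5000000.
ω* = 2/(1+0.5000000) = 1.333333
and ρ(B_{ω*}) = 1.333333 − 1 = 0.333333.

ω* = 1.333333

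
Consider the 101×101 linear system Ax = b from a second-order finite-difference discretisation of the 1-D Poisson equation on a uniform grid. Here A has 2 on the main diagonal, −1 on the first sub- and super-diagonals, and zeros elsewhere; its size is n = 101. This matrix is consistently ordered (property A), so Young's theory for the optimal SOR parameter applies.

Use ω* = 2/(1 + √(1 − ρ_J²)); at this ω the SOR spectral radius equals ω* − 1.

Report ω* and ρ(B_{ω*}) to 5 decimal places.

ω* = 1.94025, ρ_SOR = 0.94025

½·tridiag(1,0,1) at n=101: λ_k = cos(kπ/102); max |λ| at k=1 ⇒ ρ_J = cos(π/102) ≈ 0.99953.
1 − cos²(π/102) = sin²(π/102) ⇒ √(1−ρ_J²) = sin(π/102) = 0.030795.
ω* = 2/(1+0.030795) = 1.94025
and ρ(B_{ω*}) = 1.94025 − 1 = 0.94025.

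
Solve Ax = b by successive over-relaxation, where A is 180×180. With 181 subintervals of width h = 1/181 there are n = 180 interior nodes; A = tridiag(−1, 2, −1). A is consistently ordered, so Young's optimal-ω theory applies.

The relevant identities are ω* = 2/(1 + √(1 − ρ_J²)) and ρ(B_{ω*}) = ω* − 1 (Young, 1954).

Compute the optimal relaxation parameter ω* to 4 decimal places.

ω* = 1.9659

[ρ_J] n=180: ρ(B_J) = cos(π/(n+1)) = cos(π/181) = 0.9998.
1 − cos²(π/181) = sin²(π/181) ⇒ √(1−ρ_J²) = sin(π/181) = 0.01736.
ω* = 2/(1 + 0.01736) = 2/1.01736 = 1.9659.
ρ(B_{ω*}) = ω*−1 = 0.9659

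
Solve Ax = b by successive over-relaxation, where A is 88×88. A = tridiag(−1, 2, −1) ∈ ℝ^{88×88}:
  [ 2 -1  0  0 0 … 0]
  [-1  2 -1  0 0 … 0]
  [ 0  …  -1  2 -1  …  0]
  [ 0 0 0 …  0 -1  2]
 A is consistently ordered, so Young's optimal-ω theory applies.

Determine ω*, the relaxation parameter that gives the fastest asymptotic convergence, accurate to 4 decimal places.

B_J for the 88×88 system has eigenvalues cos(kπ/89); ρ_J = cos(π/89) = 0.9994.
√(1−ρ_J²) simplifies to sin(π/89) = 0.03529.
ω* = 2 / (1 + 0.03529) = 2 / 1.03529 ≈ 1.9318.
Hence ρ(B_{ω*}) = 1.9318 − 1 = 0.9318.

ω* = 1.9318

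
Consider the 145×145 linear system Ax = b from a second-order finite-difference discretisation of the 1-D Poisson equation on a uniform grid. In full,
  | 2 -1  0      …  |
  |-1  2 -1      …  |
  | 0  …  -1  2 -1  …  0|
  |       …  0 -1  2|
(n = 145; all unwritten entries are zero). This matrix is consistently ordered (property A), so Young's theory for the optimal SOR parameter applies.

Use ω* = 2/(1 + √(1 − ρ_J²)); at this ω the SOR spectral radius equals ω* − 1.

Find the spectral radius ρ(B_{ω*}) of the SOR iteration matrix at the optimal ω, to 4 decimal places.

spectrum of D⁻¹(L+U) = {cos(kπ/146) : 1≤k≤145}; ρ_J = cos(π/146) = 0.9998.
√(1−ρ_J²) simplifies to sin(π/146) = 0.02152.
Then 2/(1+√(1−ρ_J²)) = 2/(1+0.02152); ω* = 2/1.02152 = 1.9579.
Hence ρ(B_{ω*}) = 1.9579 − 1 = 0.9579.

ρ_SOR = 0.9579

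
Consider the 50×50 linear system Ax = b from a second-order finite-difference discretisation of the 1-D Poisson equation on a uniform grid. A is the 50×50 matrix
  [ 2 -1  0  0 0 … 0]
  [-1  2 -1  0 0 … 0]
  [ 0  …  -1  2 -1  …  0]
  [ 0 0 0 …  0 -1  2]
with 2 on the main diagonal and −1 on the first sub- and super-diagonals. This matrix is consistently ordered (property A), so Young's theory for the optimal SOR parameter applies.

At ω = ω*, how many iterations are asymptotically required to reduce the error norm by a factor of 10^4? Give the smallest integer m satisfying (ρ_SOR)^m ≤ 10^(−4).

m = 75

spectrum of D⁻¹(L+U) = {cos(kπ/51) : 1≤k≤50}; ρ_J = cos(π/51) = 0.9981033.
√(1−ρ_J²) simplifies to sin(π/51) = 0.0615609.
[ω*] 2 ÷ (1 + 0.0615609) = 2 ÷ 1.0615609 = 1.8840181.
and ρ(B_{ω*}) = 1.8840181 − 1 = 0.8840181.
Need (0.8840181)^m ≤ 10^(−4): m ≥ 4·ln10/|ln 0.8840181| = 9.21034/0.123278 = 74.712 ⇒ m = 75.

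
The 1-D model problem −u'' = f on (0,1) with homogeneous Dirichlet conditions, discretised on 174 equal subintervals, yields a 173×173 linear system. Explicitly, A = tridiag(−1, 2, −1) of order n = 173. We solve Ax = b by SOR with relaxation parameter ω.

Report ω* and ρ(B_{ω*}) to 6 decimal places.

ω* = 1.964532, ρ_SOR = 0.964532

With n=173, ρ(Jacobi) = cos(π/174) = 0.999837.
root = sin(π/174) = 0.0180541  (since 1−cos² = sin²).
ω* = 2/(1 + 0.0180541) = 2/1.0180541 = 1.964532.
ρ_SOR = ω* − 1 ≈ 0.964532.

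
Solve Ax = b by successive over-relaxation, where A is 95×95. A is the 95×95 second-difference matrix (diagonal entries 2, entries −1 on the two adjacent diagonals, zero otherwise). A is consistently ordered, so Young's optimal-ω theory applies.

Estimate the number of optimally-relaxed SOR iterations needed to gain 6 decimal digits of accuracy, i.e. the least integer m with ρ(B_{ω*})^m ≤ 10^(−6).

ρ_J = max_k |cos(kπ/96)| = cos(π/96) = 0.9994646
1 − cos²(π/96) = sin²(π/96) ⇒ √(1−ρ_J²) = sin(π/96) = 0.0327191.
Then 2/(1+√(1−ρ_J²)) = 2/(1+0.0327191); ω* = 2/1.0327191 = 1.9366350.
and ρ(B_{ω*}) = 1.9366350 − 1 = 0.9366350.
6·ln10 = 13.8155; −ln(0.9366350) = 0.0654616; m = ⌈13.8155/0.0654616⌉ = ⌈211.047⌉ = 212.

m = 212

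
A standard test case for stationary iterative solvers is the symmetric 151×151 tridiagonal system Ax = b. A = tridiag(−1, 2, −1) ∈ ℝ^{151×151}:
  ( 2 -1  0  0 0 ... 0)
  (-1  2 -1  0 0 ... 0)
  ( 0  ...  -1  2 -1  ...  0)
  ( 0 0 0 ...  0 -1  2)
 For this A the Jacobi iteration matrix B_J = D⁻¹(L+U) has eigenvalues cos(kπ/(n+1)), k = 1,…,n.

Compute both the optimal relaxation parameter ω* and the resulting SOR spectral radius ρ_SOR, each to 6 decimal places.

ω* = 1.959503, ρ_SOR = 0.959503

n=151: λ(B_J) = 1 − λ(A)/2 = cos(kπ/152); k=1 gives ρ_J = 0.999786.
root = sin(π/152) = 0.0206669  (since 1−cos² = sin²).
[ω*] 2 ÷ (1 + 0.0206669) = 2 ÷ 1.0206669 = 1.959503.
Hence ρ(B_{ω*}) = 1.959503 − 1 = 0.959503.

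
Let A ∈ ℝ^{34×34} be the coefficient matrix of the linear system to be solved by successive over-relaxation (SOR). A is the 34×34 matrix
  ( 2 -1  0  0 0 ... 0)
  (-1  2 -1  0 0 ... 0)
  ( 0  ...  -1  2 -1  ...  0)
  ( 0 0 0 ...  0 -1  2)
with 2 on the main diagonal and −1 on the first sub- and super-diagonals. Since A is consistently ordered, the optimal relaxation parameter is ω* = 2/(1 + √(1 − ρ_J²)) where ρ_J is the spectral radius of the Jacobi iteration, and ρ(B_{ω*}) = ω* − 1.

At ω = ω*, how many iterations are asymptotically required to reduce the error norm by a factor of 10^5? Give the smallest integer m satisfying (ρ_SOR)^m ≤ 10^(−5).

B_J for the 34×34 system has eigenvalues cos(kπ/35); ρ_J = cos(π/35) = 0.9959743.
√(1 − cos²(π/35)) = sin(π/35) ≈ 0.0896393.
Then 2/(1+√(1−ρ_J²)) = 2/(1+0.0896393); ω* = 2/1.0896393 = 1.8354698.
ρ_SOR = ω* − 1 ≈ 0.8354698.
Need (0.8354698)^m ≤ 10^(−5): m ≥ 5·ln10/|ln 0.8354698| = 11.5129/0.179761 = 64.046 ⇒ m = 65.

m = 65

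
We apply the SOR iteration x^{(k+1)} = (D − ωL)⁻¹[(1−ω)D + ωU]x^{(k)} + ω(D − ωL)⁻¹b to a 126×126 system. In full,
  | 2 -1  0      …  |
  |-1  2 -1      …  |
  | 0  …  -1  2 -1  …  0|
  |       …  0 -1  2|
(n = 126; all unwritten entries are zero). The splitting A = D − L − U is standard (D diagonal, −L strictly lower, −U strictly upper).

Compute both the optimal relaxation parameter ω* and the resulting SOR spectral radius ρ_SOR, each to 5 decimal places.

ω* = 1.95173, ρ_SOR = 0.95173

spectrum of D⁻¹(L+U) = {cos(kπ/127) : 1≤k≤126}; ρ_J = cos(π/127) = 0.99969.
√(1−ρ_J²) = |sin(π/127)| = 0.024734
So ω* = 2/1.024734 = 1.95173 (Young).
ρ(B_{ω*}) = ω*−1 = 0.95173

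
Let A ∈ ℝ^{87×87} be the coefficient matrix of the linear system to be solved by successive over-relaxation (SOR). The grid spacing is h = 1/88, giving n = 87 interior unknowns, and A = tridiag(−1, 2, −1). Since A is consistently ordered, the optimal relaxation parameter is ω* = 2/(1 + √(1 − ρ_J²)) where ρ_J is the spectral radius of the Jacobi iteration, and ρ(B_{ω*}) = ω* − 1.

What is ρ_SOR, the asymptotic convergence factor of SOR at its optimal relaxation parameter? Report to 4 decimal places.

n=87: λ(B_J) = 1 − λ(A)/2 = cos(kπ/88); k=1 gives ρ_J = 0.9994.
√(1−ρ_J²) simplifies to sin(π/88) = 0.03569.
Young: ω* = 2/(1+√(1−ρ_J²)) = 2/(1+0.03569) = 2/1.03569 = 1.9311.
and ρ(B_{ω*}) = 1.9311 − 1 = 0.9311.

ρ_SOR = 0.9311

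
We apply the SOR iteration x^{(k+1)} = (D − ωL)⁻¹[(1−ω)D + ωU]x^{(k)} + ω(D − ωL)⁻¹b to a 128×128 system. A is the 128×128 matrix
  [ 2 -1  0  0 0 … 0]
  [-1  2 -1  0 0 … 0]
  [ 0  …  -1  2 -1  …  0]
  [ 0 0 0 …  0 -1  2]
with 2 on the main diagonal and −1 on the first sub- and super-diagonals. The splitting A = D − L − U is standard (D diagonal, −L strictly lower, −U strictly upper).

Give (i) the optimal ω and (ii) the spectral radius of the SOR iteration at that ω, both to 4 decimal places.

ρ_J = max_k |cos(kπ/129)| = cos(π/129) = 0.9997
√(1 − cos²(π/129)) = sin(π/129) ≈ 0.02435.
So ω* = 2/1.02435 = 1.9525 (Young).
ρ_SOR = ω* − 1 ≈ 0.9525.

ω* = 1.9525, ρ_SOR = 0.9525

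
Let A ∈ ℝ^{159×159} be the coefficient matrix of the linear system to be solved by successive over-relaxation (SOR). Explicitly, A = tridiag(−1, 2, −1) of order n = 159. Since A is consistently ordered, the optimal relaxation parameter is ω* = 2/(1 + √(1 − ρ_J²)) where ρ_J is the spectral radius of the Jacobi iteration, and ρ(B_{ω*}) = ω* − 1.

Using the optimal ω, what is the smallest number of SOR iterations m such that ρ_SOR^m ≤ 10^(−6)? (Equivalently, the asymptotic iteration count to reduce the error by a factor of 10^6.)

spectrum of D⁻¹(L+U) = {cos(kπ/160) : 1≤k≤159}; ρ_J = cos(π/160) = 0.9998072.
1 − cos²(π/160) = sin²(π/160) ⇒ √(1−ρ_J²) = sin(π/160) = 0.0196337.
[ω*] 2 ÷ (1 + 0.0196337) = 2 ÷ 1.0196337 = 1.9614887.
At ω = 1.9614887 every |λ(B_ω)| = ω−1, so ρ_SOR = 0.9614887.
6·ln10 = 13.8155; −ln(0.9614887) = 0.0392725; m = ⌈13.8155/0.0392725⌉ = ⌈351.786⌉ = 352.

m = 352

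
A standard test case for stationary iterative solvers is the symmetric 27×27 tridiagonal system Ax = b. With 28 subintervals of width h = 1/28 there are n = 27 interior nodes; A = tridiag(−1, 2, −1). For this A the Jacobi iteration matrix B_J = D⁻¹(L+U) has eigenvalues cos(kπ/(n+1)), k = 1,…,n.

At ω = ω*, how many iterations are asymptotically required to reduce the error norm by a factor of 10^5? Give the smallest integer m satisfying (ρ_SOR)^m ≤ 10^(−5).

m = 52

[ρ_J] n=27: ρ(B_J) = cos(π/(n+1)) = cos(π/28) = 0.9937122.
root = sin(π/28) = 0.1119645  (since 1−cos² = sin²).
Young: ω* = 2/(1+√(1−ρ_J²)) = 2/(1+0.1119645) = 2/1.1119645 = 1.7986186.
and ρ(B_{ω*}) = 1.7986186 − 1 = 0.7986186.
m ≥ 5·ln10 / (−ln 0.7986186) = 51.198; smallest integer m = 52.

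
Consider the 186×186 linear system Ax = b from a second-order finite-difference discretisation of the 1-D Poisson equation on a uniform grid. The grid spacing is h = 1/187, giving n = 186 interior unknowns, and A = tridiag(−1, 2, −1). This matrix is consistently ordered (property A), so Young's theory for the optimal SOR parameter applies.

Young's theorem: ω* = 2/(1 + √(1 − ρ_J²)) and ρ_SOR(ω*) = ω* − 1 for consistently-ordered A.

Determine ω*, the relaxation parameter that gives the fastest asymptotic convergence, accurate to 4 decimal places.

[ρ_J] n=186: ρ(B_J) = cos(π/(n+1)) = cos(π/187) = 0.9999.
√(1−ρ_J²) simplifies to sin(π/187) = 0.01680.
Then 2/(1+√(1−ρ_J²)) = 2/(1+0.01680); ω* = 2/1.01680 = 1.9670.
ρ(B_{ω*}) = ω*−1 = 0.9670

ω* = 1.9670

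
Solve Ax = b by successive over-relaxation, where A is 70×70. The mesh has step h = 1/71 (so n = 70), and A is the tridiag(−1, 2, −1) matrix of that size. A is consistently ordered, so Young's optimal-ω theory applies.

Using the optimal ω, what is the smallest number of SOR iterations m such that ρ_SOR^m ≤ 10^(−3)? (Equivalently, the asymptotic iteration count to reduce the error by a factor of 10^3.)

m = 79

ρ_J = max_k |cos(kπ/71)| = cos(π/71) = 0.9990212
√(1−ρ_J²) = |sin(π/71)| = 0.0442333
Young: ω* = 2/(1+√(1−ρ_J²)) = 2/(1+0.0442333) = 2/1.0442333 = 1.9152808.
and ρ(B_{ω*}) = 1.9152808 − 1 = 0.9152808.
ρ_SOR^m ≤ 10^(−3) ⇔ m ≥ 3·ln10/(−ln 0.9152808) = 6.90776/0.0885244 = 78.032; m = ⌈78.032⌉ = 79.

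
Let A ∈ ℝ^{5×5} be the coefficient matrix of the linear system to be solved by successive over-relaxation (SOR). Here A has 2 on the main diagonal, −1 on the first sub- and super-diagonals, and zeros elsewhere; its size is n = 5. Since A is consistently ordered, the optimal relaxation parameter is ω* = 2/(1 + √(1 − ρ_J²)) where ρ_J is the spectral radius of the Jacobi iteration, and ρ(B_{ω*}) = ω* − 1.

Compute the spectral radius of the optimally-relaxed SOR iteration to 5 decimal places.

With n=5, ρ(Jacobi) = cos(π/6) = 0.86603.
root = sin(π/6) = 0.500000  (since 1−cos² = sin²).
[ω*] 2 ÷ (1 + 0.500000) = 2 ÷ 1.500000 = 1.33333.
Hence ρ(B_{ω*}) = 1.33333 − 1 = 0.33333.

ρ_SOR = 0.33333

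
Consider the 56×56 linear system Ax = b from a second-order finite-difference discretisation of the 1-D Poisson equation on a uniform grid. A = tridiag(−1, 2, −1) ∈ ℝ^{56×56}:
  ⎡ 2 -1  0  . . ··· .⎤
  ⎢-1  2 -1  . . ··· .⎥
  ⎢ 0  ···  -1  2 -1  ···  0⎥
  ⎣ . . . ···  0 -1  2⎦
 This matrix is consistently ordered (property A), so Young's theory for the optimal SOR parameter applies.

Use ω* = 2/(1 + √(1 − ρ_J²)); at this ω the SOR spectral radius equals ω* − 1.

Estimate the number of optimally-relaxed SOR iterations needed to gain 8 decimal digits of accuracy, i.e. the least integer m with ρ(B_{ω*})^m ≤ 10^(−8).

m = 168

½·tridiag(1,0,1) at n=56: λ_k = cos(kπ/57); max |λ| at k=1 ⇒ ρ_J = cos(π/57) ≈ 0.9984815.
√(1−ρ_J²) = |sin(π/57)| = 0.0550878
ω* = 2 / (1 + 0.0550878) = 2 / 1.0550878 ≈ 1.8955768.
ρ(B_{ω*}) = ω*−1 = 0.8955768
Need (0.8955768)^m ≤ 10^(−8): m ≥ 8·ln10/|ln 0.8955768| = 18.4207/0.110287 = 167.025 ⇒ m = 168.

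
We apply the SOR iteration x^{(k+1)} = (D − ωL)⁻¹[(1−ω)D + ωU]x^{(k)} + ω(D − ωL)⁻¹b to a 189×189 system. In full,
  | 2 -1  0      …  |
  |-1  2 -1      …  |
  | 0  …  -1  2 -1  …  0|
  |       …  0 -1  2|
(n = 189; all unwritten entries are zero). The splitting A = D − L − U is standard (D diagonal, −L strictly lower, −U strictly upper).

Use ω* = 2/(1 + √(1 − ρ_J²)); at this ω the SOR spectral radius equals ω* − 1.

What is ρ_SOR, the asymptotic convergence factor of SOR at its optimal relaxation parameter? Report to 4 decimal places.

ρ_SOR = 0.9675

½·tridiag(1,0,1) at n=189: λ_k = cos(kπ/190); max |λ| at k=1 ⇒ ρ_J = cos(π/190) ≈ 0.9999.
root = sin(π/190) = 0.01653  (since 1−cos² = sin²).
Young: ω* = 2/(1+√(1−ρ_J²)) = 2/(1+0.01653) = 2/1.01653 = 1.9675.
[ρ_SOR] ω* − 1 = 0.9675.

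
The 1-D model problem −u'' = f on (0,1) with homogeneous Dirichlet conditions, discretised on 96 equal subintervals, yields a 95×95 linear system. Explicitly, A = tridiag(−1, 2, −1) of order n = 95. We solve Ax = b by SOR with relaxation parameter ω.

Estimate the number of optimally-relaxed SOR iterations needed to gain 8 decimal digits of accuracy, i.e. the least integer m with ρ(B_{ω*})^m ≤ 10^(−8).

n=95: λ(B_J) = 1 − λ(A)/2 = cos(kπ/96); k=1 gives ρ_J = 0.9994646.
1 − cos²(π/96) = sin²(π/96) ⇒ √(1−ρ_J²) = sin(π/96) = 0.0327191.
ω* = 2 / (1 + 0.0327191) = 2 / 1.0327191 ≈ 1.9366350.
ρ_SOR = ω* − 1 ≈ 0.9366350.
ρ_SOR^m ≤ 10^(−8) ⇔ m ≥ 8·ln10/(−ln 0.9366350) = 18.4207/0.0654616 = 281.397; m = ⌈281.397⌉ = 282.

m = 282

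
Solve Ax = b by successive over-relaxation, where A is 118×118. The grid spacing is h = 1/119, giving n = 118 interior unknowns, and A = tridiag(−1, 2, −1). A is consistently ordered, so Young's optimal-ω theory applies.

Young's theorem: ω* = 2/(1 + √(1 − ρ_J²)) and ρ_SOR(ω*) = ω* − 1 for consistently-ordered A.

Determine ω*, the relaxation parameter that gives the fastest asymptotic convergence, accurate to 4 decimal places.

ω* = 1.9486

½·tridiag(1,0,1) at n=118: λ_k = cos(kπ/119); max |λ| at k=1 ⇒ ρ_J = cos(π/119) ≈ 0.9997.
√(1−ρ_J²) simplifies to sin(π/119) = 0.02640.
[ω*] 2 ÷ (1 + 0.02640) = 2 ÷ 1.02640 = 1.9486.
ρ(B_{ω*}) = ω*−1 = 0.9486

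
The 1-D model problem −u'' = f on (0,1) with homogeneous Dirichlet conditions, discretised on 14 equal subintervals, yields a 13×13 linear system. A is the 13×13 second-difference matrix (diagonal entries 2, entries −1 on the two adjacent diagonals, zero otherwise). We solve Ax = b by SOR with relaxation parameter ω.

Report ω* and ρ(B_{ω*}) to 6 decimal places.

½·tridiag(1,0,1) at n=13: λ_k = cos(kπ/14); max |λ| at k=1 ⇒ ρ_J = cos(π/14) ≈ 0.974928.
root = sin(π/14) = 0.2225209  (since 1−cos² = sin²).
Young: ω* = 2/(1+√(1−ρ_J²)) = 2/(1+0.2225209) = 2/1.2225209 = 1.635964.
ρ(B_{ω*}) = ω*−1 = 0.635964

ω* = 1.635964, ρ_SOR = 0.635964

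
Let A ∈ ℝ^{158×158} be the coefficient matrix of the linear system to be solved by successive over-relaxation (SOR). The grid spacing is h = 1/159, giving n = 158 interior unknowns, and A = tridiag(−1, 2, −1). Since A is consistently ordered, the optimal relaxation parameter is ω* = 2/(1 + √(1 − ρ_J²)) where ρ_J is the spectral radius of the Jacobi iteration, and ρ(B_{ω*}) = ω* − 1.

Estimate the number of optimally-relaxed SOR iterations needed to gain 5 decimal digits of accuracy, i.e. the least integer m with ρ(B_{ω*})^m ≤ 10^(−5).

B_J for the 158×158 system has eigenvalues cos(kπ/159); ρ_J = cos(π/159) = 0.9998048.
root = sin(π/159) = 0.0197572  (since 1−cos² = sin²).
ω* = 2 / (1 + 0.0197572) = 2 / 1.0197572 ≈ 1.9612512.
[ρ_SOR] ω* − 1 = 0.9612512.
5·ln10 = 11.5129; −ln(0.9612512) = 0.0395195; m = ⌈11.5129/0.0395195⌉ = ⌈291.322⌉ = 292.

m = 292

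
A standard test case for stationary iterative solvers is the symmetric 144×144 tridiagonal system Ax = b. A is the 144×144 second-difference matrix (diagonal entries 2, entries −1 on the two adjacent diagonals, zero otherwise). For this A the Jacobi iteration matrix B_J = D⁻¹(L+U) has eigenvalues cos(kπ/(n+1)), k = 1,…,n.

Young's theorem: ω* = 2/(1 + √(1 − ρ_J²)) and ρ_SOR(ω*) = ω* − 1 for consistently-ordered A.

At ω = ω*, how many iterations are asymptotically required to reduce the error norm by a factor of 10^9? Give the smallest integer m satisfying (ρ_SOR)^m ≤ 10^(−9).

With n=144, ρ(Jacobi) = cos(π/145) = 0.9997653.
1 − cos²(π/145) = sin²(π/145) ⇒ √(1−ρ_J²) = sin(π/145) = 0.0216645.
Then 2/(1+√(1−ρ_J²)) = 2/(1+0.0216645); ω* = 2/1.0216645 = 1.9575898.
At ω = 1.9575898 every |λ(B_ω)| = ω−1, so ρ_SOR = 0.9575898.
ρ_SOR^m ≤ 10^(−9) ⇔ m ≥ 9·ln10/(−ln 0.9575898) = 20.7233/0.0433358 = 478.203; m = ⌈478.203⌉ = 479.

m = 479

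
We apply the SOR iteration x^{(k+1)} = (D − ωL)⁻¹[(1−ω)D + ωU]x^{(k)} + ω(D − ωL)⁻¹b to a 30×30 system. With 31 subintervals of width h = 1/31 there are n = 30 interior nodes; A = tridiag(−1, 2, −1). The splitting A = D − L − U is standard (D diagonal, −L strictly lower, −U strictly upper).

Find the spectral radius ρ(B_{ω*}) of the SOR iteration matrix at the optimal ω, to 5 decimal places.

[ρ_J] n=30: ρ(B_J) = cos(π/(n+1)) = cos(π/31) = 0.99487.
root = sin(π/31) = 0.101168  (since 1−cos² = sin²).
So ω* = 2/1.101168 = 1.81625 (Young).
ρ(B_{ω*}) = ω*−1 = 0.81625

ρ_SOR = 0.81625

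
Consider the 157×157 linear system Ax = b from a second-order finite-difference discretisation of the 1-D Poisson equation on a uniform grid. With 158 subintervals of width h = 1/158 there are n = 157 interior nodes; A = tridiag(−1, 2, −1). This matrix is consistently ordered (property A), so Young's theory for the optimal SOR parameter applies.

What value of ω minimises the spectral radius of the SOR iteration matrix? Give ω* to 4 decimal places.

ω* = 1.9610

ρ_J = max_k |cos(kπ/158)| = cos(π/158) = 0.9998
root = sin(π/158) = 0.01988  (since 1−cos² = sin²).
Then 2/(1+√(1−ρ_J²)) = 2/(1+0.01988); ω* = 2/1.01988 = 1.9610.
ρ(B_{ω*}) = ω*−1 = 0.9610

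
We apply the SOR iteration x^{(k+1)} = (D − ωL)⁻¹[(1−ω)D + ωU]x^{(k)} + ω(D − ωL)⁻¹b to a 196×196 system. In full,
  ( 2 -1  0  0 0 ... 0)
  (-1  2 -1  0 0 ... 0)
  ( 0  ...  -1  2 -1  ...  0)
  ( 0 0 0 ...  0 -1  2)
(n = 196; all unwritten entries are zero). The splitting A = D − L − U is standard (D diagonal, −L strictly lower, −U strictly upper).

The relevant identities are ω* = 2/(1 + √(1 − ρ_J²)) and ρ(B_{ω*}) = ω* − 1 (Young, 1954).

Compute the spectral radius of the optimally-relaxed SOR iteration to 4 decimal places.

ρ_SOR = 0.9686

spectrum of D⁻¹(L+U) = {cos(kπ/197) : 1≤k≤196}; ρ_J = cos(π/197) = 0.9999.
√(1 − cos²(π/197)) = sin(π/197) ≈ 0.01595.
ω* = 2/(1+0.01595) = 1.9686
At ω = 1.9686 every |λ(B_ω)| = ω−1, so ρ_SOR = 0.9686.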